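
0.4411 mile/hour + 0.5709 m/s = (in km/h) 2.765. Check: 1 mile/hour = 0.44704 m/s, so 0.4411 mile/hour = 0.4411 * 0.44704 = 0.19718934 m/s. 0.5709 m/s is already in m/s. Sum: 0.19718934 + 0.5709 = 0.76808934 m/s. 1 km/h = 0.27777778 m/s, so 0.76808934 m/s = 0.76808934 / 0.27777778 = 2.7651216 km/h ≈ 2.765 km/h (4 s.f.).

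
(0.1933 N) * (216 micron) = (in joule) 0.1933 N is already in N. 1 micron = 1e-06 m, so 216 micron = 216 * 1e-06 = 0.000216 m. Combine: 0.1933 N * 0.000216 m = 4.17528e-05 J. 4.17528e-05 J = 4.17528e-05 joule ≈ 4.175e-05 joule (4 s.f.). Final answer: 4.175e-05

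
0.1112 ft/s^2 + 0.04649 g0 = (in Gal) 1 ft/s^2 = 0.3048 m/s^2, so 0.1112 ft/s^2 = 0.1112 * 0.3048 = 0.03389376 m/s^2. 1 g0 = 9.80665 m/s^2, so 0.04649 g0 = 0.04649 * 9.80665 = 0.45591116 m/s^2. Sum: 0.03389376 + 0.45591116 = 0.48980492 m/s^2. 1 Gal = 0.01 m/s^2, so 0.48980492 m/s^2 = 0.48980492 / 0.01 = 48.980492 Gal ≈ 48.98 Gal (4 s.f.). Final answer: 48.98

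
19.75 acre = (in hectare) 1 acre = 4046.8564 m^2, so 19.75 acre = 19.75 * 4046.8564 = 79925.414 m^2. 1 hectare = 10000 m^2, so 79925.414 m^2 = 79925.414 / 10000 = 7.9925414 hectare ≈ 7.993 hectare (4 s.f.). Final answer: 7.993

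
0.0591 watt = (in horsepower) 7.925e-05. Check: 0.0591 watt = 0.0591 W. 1 horsepower = 745.69987 W, so 0.0591 W = 0.0591 / 745.69987 = 7.9254405e-05 horsepower ≈ 7.925e-05 horsepower (4 s.f.).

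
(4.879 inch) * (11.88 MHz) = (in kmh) 1 inch = 0.0254 m, so 4.879 inch = 4.879 * 0.0254 = 0.1239266 m. 1 MHz = 1000000 Hz, so 11.88 MHz = 11.88 * 1000000 = 11880000 Hz. Combine: 0.1239266 m * 11880000 Hz = 1472248 m/s. 1 kmh = 0.27777778 m/s, so 1472248 m/s = 1472248 / 0.27777778 = 5300092.8 kmh ≈ 5.3e+06 kmh (4 s.f.). Final answer: 5.3e+06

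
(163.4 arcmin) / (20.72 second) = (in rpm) 0.02191. Check: 1 arcmin = 0.00029088821 rad, so 163.4 arcmin = 163.4 * 0.00029088821 = 0.047531133 rad. 20.72 second = 20.72 s. Combine: 0.047531133 rad / 20.72 s = 0.0022939736 rad/s. 1 rpm = 0.10471976 rad/s, so 0.0022939736 rad/s = 0.0022939736 / 0.10471976 = 0.021905834 rpm ≈ 0.02191 rpm (4 s.f.).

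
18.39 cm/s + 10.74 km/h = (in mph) 7.085. Check: 1 cm/s = 0.01 m/s, so 18.39 cm/s = 18.39 * 0.01 = 0.1839 m/s. 1 km/h = 0.27777778 m/s, so 10.74 km/h = 10.74 * 0.27777778 = 2.9833333 m/s. Sum: 0.1839 + 2.9833333 = 3.1672333 m/s. 1 mph = 0.44704 m/s, so 3.1672333 m/s = 3.1672333 / 0.44704 = 7.0848992 mph ≈ 7.085 mph (4 s.f.).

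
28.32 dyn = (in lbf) 6.367e-05. Check: 1 dyn = 1e-05 N, so 28.32 dyn = 28.32 * 1e-05 = 0.0002832 N. 1 lbf = 4.4482216 N, so 0.0002832 N = 0.0002832 / 4.4482216 = 6.3665893e-05 lbf ≈ 6.367e-05 lbf (4 s.f.).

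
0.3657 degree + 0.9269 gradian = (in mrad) 20.94. Check: 1 degree = 0.017453293 rad, so 0.3657 degree = 0.3657 * 0.017453293 = 0.0063826691 rad. 1 gradian = 0.015707963 rad, so 0.9269 gradian = 0.9269 * 0.015707963 = 0.014559711 rad. Sum: 0.0063826691 + 0.014559711 = 0.02094238 rad. 1 mrad = 0.001 rad, so 0.02094238 rad = 0.02094238 / 0.001 = 20.94238 mrad ≈ 20.94 mrad (4 s.f.).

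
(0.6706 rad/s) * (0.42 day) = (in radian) 0.6706 rad/s is already in rad/s. 1 day = 86400 s, so 0.42 day = 0.42 * 86400 = 36288 s. Combine: 0.6706 rad/s * 36288 s = 24334.733 rad. 24334.733 rad = 24334.733 radian ≈ 2.433e+04 radian (4 s.f.). Final answer: 2.433e+04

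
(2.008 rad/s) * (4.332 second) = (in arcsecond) 1.794e+06. Check: 2.008 rad/s is already in rad/s. 4.332 second = 4.332 s. Combine: 2.008 rad/s * 4.332 s = 8.698656 rad. 1 arcsecond = 4.8481368e-06 rad, so 8.698656 rad = 8.698656 / 4.8481368e-06 = 1794226.6 arcsecond ≈ 1.794e+06 arcsecond (4 s.f.).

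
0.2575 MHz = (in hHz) 1 MHz = 1000000 Hz, so 0.2575 MHz = 0.2575 * 1000000 = 257500 Hz. 1 hHz = 100 Hz, so 257500 Hz = 257500 / 100 = 2575 hHz. Final answer: 2575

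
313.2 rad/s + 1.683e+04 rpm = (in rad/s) 313.2 rad/s is already in rad/s. 1 rpm = 0.10471976 rad/s, so 1.683e+04 rpm = 1.683e+04 * 0.10471976 = 1762.4335 rad/s. Sum: 313.2 + 1762.4335 = 2075.6335 rad/s. Result: 2075.6335 rad/s ≈ 2076 rad/s (4 s.f.). Final answer: 2076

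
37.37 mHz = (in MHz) 1 mHz = 0.001 Hz, so 37.37 mHz = 37.37 * 0.001 = 0.03737 Hz. 1 MHz = 1000000 Hz, so 0.03737 Hz = 0.03737 / 1000000 = 3.737e-08 MHz. Final answer: 3.737e-08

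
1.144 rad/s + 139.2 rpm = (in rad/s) 15.72. Check: 1.144 rad/s is already in rad/s. 1 rpm = 0.10471976 rad/s, so 139.2 rpm = 139.2 * 0.10471976 = 14.57699 rad/s. Sum: 1.144 + 14.57699 = 15.72099 rad/s. Result: 15.72099 rad/s ≈ 15.72 rad/s (4 s.f.).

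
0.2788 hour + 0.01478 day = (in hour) 1 hour = 3600 s, so 0.2788 hour = 0.2788 * 3600 = 1003.68 s. 1 day = 86400 s, so 0.01478 day = 0.01478 * 86400 = 1276.992 s. Sum: 1003.68 + 1276.992 = 2280.672 s. 1 hour = 3600 s, so 2280.672 s = 2280.672 / 3600 = 0.63352 hour ≈ 0.6335 hour (4 s.f.). Final answer: 0.6335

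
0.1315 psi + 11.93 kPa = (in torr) 96.28. Check: 1 psi = 6894.7573 Pa, so 0.1315 psi = 0.1315 * 6894.7573 = 906.66058 Pa. 1 kPa = 1000 Pa, so 11.93 kPa = 11.93 * 1000 = 11930 Pa. Sum: 906.66058 + 11930 = 12836.661 Pa. 1 torr = 133.32237 Pa, so 12836.661 Pa = 12836.661 / 133.32237 = 96.282872 torr ≈ 96.28 torr (4 s.f.).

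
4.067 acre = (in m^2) 1.646e+04. Check: 1 acre = 4046.8564 m^2, so 4.067 acre = 4.067 * 4046.8564 = 16458.565 m^2. Result: 16458.565 m^2 ≈ 1.646e+04 m^2 (4 s.f.).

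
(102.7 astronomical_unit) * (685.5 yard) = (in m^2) 9.63e+15. Check: 1 astronomical_unit = 1.4959787e+11 m, so 102.7 astronomical_unit = 102.7 * 1.4959787e+11 = 1.5363701e+13 m. 1 yard = 0.9144 m, so 685.5 yard = 685.5 * 0.9144 = 626.8212 m. Combine: 1.5363701e+13 m * 626.8212 m = 9.6302937e+15 m^2. Result: 9.6302937e+15 m^2 ≈ 9.63e+15 m^2 (4 s.f.).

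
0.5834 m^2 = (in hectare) 5.834e-05. Check: 1 hectare = 10000 m^2, so 0.5834 m^2 = 0.5834 / 10000 = 5.834e-05 hectare.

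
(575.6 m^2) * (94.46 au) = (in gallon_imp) 575.6 m^2 is already in m^2. 1 au = 1.4959787e+11 m, so 94.46 au = 94.46 * 1.4959787e+11 = 1.4131015e+13 m. Combine: 575.6 m^2 * 1.4131015e+13 m = 8.1338122e+15 m^3. 1 gallon_imp = 0.00454609 m^3, so 8.1338122e+15 m^3 = 8.1338122e+15 / 0.00454609 = 1.7891885e+18 gallon_imp ≈ 1.789e+18 gallon_imp (4 s.f.). Final answer: 1.789e+18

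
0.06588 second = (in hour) 0.06588 second = 0.06588 s. 1 hour = 3600 s, so 0.06588 s = 0.06588 / 3600 = 1.83e-05 hour. Final answer: 1.83e-05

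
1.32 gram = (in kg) 0.00132. Check: 1 gram = 0.001 kg, so 1.32 gram = 1.32 * 0.001 = 0.00132 kg. Result: 0.00132 kg.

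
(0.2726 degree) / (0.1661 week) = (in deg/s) 2.714e-06. Check: 1 degree = 0.017453293 rad, so 0.2726 degree = 0.2726 * 0.017453293 = 0.0047577675 rad. 1 week = 604800 s, so 0.1661 week = 0.1661 * 604800 = 100457.28 s. Combine: 0.0047577675 rad / 100457.28 s = 4.7361103e-08 rad/s. 1 deg/s = 0.017453293 rad/s, so 4.7361103e-08 rad/s = 4.7361103e-08 / 0.017453293 = 2.7135913e-06 deg/s ≈ 2.714e-06 deg/s (4 s.f.).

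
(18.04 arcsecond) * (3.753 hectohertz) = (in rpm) 1 arcsecond = 4.8481368e-06 rad, so 18.04 arcsecond = 18.04 * 4.8481368e-06 = 8.7460388e-05 rad. 1 hectohertz = 100 Hz, so 3.753 hectohertz = 3.753 * 100 = 375.3 Hz. Combine: 8.7460388e-05 rad * 375.3 Hz = 0.032823884 rad/s. 1 rpm = 0.10471976 rad/s, so 0.032823884 rad/s = 0.032823884 / 0.10471976 = 0.313445 rpm ≈ 0.3134 rpm (4 s.f.). Final answer: 0.3134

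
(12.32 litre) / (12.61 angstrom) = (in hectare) 977. Check: 1 litre = 0.001 m^3, so 12.32 litre = 12.32 * 0.001 = 0.01232 m^3. 1 angstrom = 1e-10 m, so 12.61 angstrom = 12.61 * 1e-10 = 1.261e-09 m. Combine: 0.01232 m^3 / 1.261e-09 m = 9770023.8 m^2. 1 hectare = 10000 m^2, so 9770023.8 m^2 = 9770023.8 / 10000 = 977.00238 hectare ≈ 977 hectare (4 s.f.).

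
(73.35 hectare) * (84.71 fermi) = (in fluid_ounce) 1 hectare = 10000 m^2, so 73.35 hectare = 73.35 * 10000 = 733500 m^2. 1 fermi = 1e-15 m, so 84.71 fermi = 84.71 * 1e-15 = 8.471e-14 m. Combine: 733500 m^2 * 8.471e-14 m = 6.2134785e-08 m^3. 1 fluid_ounce = 2.957353e-05 m^3, so 6.2134785e-08 m^3 = 6.2134785e-08 / 2.957353e-05 = 0.002101027 fluid_ounce ≈ 0.002101 fluid_ounce (4 s.f.). Final answer: 0.002101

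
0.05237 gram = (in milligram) 52.37. Check: 1 gram = 0.001 kg, so 0.05237 gram = 0.05237 * 0.001 = 5.237e-05 kg. 1 milligram = 1e-06 kg, so 5.237e-05 kg = 5.237e-05 / 1e-06 = 52.37 milligram.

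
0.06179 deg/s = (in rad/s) 0.001078. Check: 1 deg/s = 0.017453293 rad/s, so 0.06179 deg/s = 0.06179 * 0.017453293 = 0.0010784389 rad/s. Result: 0.0010784389 rad/s ≈ 0.001078 rad/s (4 s.f.).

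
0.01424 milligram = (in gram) 1.424e-05. Check: 1 milligram = 1e-06 kg, so 0.01424 milligram = 0.01424 * 1e-06 = 1.424e-08 kg. 1 gram = 0.001 kg, so 1.424e-08 kg = 1.424e-08 / 0.001 = 1.424e-05 gram.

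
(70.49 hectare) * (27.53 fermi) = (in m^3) 1.941e-08. Check: 1 hectare = 10000 m^2, so 70.49 hectare = 70.49 * 10000 = 704900 m^2. 1 fermi = 1e-15 m, so 27.53 fermi = 27.53 * 1e-15 = 2.753e-14 m. Combine: 704900 m^2 * 2.753e-14 m = 1.9405897e-08 m^3. Result: 1.9405897e-08 m^3 ≈ 1.941e-08 m^3 (4 s.f.).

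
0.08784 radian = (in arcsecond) 0.08784 radian = 0.08784 rad. 1 arcsecond = 4.8481368e-06 rad, so 0.08784 rad = 0.08784 / 4.8481368e-06 = 18118.301 arcsecond ≈ 1.812e+04 arcsecond (4 s.f.). Final answer: 1.812e+04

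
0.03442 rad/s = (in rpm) 0.3287. Check: 1 rpm = 0.10471976 rad/s, so 0.03442 rad/s = 0.03442 / 0.10471976 = 0.32868679 rpm ≈ 0.3287 rpm (4 s.f.).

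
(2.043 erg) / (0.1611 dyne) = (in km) 1 erg = 1e-07 J, so 2.043 erg = 2.043 * 1e-07 = 2.043e-07 J. 1 dyne = 1e-05 N, so 0.1611 dyne = 0.1611 * 1e-05 = 1.611e-06 N. Combine: 2.043e-07 J / 1.611e-06 N = 0.12681564 m. 1 km = 1000 m, so 0.12681564 m = 0.12681564 / 1000 = 0.00012681564 km ≈ 0.0001268 km (4 s.f.). Final answer: 0.0001268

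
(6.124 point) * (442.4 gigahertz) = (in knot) 1 point = 0.00035277778 m, so 6.124 point = 6.124 * 0.00035277778 = 0.0021604111 m. 1 gigahertz = 1e+09 Hz, so 442.4 gigahertz = 442.4 * 1e+09 = 4.424e+11 Hz. Combine: 0.0021604111 m * 4.424e+11 Hz = 9.5576588e+08 m/s. 1 knot = 0.51444444 m/s, so 9.5576588e+08 m/s = 9.5576588e+08 / 0.51444444 = 1.8578602e+09 knot ≈ 1.858e+09 knot (4 s.f.). Final answer: 1.858e+09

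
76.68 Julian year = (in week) 4001. Check: 1 Julian year = 31557600 s, so 76.68 Julian year = 76.68 * 31557600 = 2.4198368e+09 s. 1 week = 604800 s, so 2.4198368e+09 s = 2.4198368e+09 / 604800 = 4001.0529 week ≈ 4001 week (4 s.f.).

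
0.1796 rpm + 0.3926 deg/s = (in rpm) 0.245. Check: 1 rpm = 0.10471976 rad/s, so 0.1796 rpm = 0.1796 * 0.10471976 = 0.018807668 rad/s. 1 deg/s = 0.017453293 rad/s, so 0.3926 deg/s = 0.3926 * 0.017453293 = 0.0068521626 rad/s. Sum: 0.018807668 + 0.0068521626 = 0.025659831 rad/s. 1 rpm = 0.10471976 rad/s, so 0.025659831 rad/s = 0.025659831 / 0.10471976 = 0.24503333 rpm ≈ 0.245 rpm (4 s.f.).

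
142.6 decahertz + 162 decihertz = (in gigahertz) 1 decahertz = 10 Hz, so 142.6 decahertz = 142.6 * 10 = 1426 Hz. 1 decihertz = 0.1 Hz, so 162 decihertz = 162 * 0.1 = 16.2 Hz. Sum: 1426 + 16.2 = 1442.2 Hz. 1 gigahertz = 1e+09 Hz, so 1442.2 Hz = 1442.2 / 1e+09 = 1.4422e-06 gigahertz ≈ 1.442e-06 gigahertz (4 s.f.). Final answer: 1.442e-06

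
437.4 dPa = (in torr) 0.3281. Check: 1 dPa = 0.1 Pa, so 437.4 dPa = 437.4 * 0.1 = 43.74 Pa. 1 torr = 133.32237 Pa, so 43.74 Pa = 43.74 / 133.32237 = 0.32807698 torr ≈ 0.3281 torr (4 s.f.).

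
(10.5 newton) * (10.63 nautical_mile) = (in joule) 10.5 newton = 10.5 N. 1 nautical_mile = 1852 m, so 10.63 nautical_mile = 10.63 * 1852 = 19686.76 m. Combine: 10.5 N * 19686.76 m = 206710.98 J. 206710.98 J = 206710.98 joule ≈ 2.067e+05 joule (4 s.f.). Final answer: 2.067e+05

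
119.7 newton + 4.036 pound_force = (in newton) 137.7. Check: 119.7 newton = 119.7 N. 1 pound_force = 4.4482216 N, so 4.036 pound_force = 4.036 * 4.4482216 = 17.953022 N. Sum: 119.7 + 17.953022 = 137.65302 N. 137.65302 N = 137.65302 newton ≈ 137.7 newton (4 s.f.).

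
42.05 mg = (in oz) 1 mg = 1e-06 kg, so 42.05 mg = 42.05 * 1e-06 = 4.205e-05 kg. 1 oz = 0.028349523 kg, so 4.205e-05 kg = 4.205e-05 / 0.028349523 = 0.0014832701 oz ≈ 0.001483 oz (4 s.f.). Final answer: 0.001483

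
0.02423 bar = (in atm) 0.02391. Check: 1 bar = 100000 Pa, so 0.02423 bar = 0.02423 * 100000 = 2423 Pa. 1 atm = 101325 Pa, so 2423 Pa = 2423 / 101325 = 0.023913151 atm ≈ 0.02391 atm (4 s.f.).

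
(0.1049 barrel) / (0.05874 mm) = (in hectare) 0.02839. Check: 1 barrel = 0.15898729 m^3, so 0.1049 barrel = 0.1049 * 0.15898729 = 0.016677767 m^3. 1 mm = 0.001 m, so 0.05874 mm = 0.05874 * 0.001 = 5.874e-05 m. Combine: 0.016677767 m^3 / 5.874e-05 m = 283.92522 m^2. 1 hectare = 10000 m^2, so 283.92522 m^2 = 283.92522 / 10000 = 0.028392522 hectare ≈ 0.02839 hectare (4 s.f.).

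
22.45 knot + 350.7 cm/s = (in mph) 33.68. Check: 1 knot = 0.51444444 m/s, so 22.45 knot = 22.45 * 0.51444444 = 11.549278 m/s. 1 cm/s = 0.01 m/s, so 350.7 cm/s = 350.7 * 0.01 = 3.507 m/s. Sum: 11.549278 + 3.507 = 15.056278 m/s. 1 mph = 0.44704 m/s, so 15.056278 m/s = 15.056278 / 0.44704 = 33.679934 mph ≈ 33.68 mph (4 s.f.).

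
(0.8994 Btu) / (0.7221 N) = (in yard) 1 Btu = 1055.0559 J, so 0.8994 Btu = 0.8994 * 1055.0559 = 948.91723 J. 0.7221 N is already in N. Combine: 948.91723 J / 0.7221 N = 1314.1078 m. 1 yard = 0.9144 m, so 1314.1078 m = 1314.1078 / 0.9144 = 1437.1258 yard ≈ 1437 yard (4 s.f.). Final answer: 1437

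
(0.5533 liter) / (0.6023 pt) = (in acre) 0.0006435. Check: 1 liter = 0.001 m^3, so 0.5533 liter = 0.5533 * 0.001 = 0.0005533 m^3. 1 pt = 0.00035277778 m, so 0.6023 pt = 0.6023 * 0.00035277778 = 0.00021247806 m. Combine: 0.0005533 m^3 / 0.00021247806 m = 2.6040336 m^2. 1 acre = 4046.8564 m^2, so 2.6040336 m^2 = 2.6040336 / 4046.8564 = 0.00064347072 acre ≈ 0.0006435 acre (4 s.f.).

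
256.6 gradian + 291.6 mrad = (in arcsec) 8.915e+05. Check: 1 gradian = 0.015707963 rad, so 256.6 gradian = 256.6 * 0.015707963 = 4.0306634 rad. 1 mrad = 0.001 rad, so 291.6 mrad = 291.6 * 0.001 = 0.2916 rad. Sum: 4.0306634 + 0.2916 = 4.3222634 rad. 1 arcsec = 4.8481368e-06 rad, so 4.3222634 rad = 4.3222634 / 4.8481368e-06 = 891530.82 arcsec ≈ 8.915e+05 arcsec (4 s.f.).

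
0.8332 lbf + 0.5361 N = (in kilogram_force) 1 lbf = 4.4482216 N, so 0.8332 lbf = 0.8332 * 4.4482216 = 3.7062582 N. 0.5361 N is already in N. Sum: 3.7062582 + 0.5361 = 4.2423582 N. 1 kilogram_force = 9.80665 N, so 4.2423582 N = 4.2423582 / 9.80665 = 0.43260015 kilogram_force ≈ 0.4326 kilogram_force (4 s.f.). Final answer: 0.4326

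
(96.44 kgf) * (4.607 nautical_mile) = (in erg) 8.069e+13. Check: 1 kgf = 9.80665 N, so 96.44 kgf = 96.44 * 9.80665 = 945.75333 N. 1 nautical_mile = 1852 m, so 4.607 nautical_mile = 4.607 * 1852 = 8532.164 m. Combine: 945.75333 N * 8532.164 m = 8069322.5 J. 1 erg = 1e-07 J, so 8069322.5 J = 8069322.5 / 1e-07 = 8.0693225e+13 erg ≈ 8.069e+13 erg (4 s.f.).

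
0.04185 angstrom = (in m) 1 angstrom = 1e-10 m, so 0.04185 angstrom = 0.04185 * 1e-10 = 4.185e-12 m. Result: 4.185e-12 m. Final answer: 4.185e-12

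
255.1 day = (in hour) 1 day = 86400 s, so 255.1 day = 255.1 * 86400 = 22040640 s. 1 hour = 3600 s, so 22040640 s = 22040640 / 3600 = 6122.4 hour ≈ 6122 hour (4 s.f.). Final answer: 6122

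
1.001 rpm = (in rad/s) 1 rpm = 0.10471976 rad/s, so 1.001 rpm = 1.001 * 0.10471976 = 0.10482447 rad/s. Result: 0.10482447 rad/s ≈ 0.1048 rad/s (4 s.f.). Final answer: 0.1048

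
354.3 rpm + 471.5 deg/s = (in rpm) 1 rpm = 0.10471976 rad/s, so 354.3 rpm = 354.3 * 0.10471976 = 37.102209 rad/s. 1 deg/s = 0.017453293 rad/s, so 471.5 deg/s = 471.5 * 0.017453293 = 8.2292274 rad/s. Sum: 37.102209 + 8.2292274 = 45.331437 rad/s. 1 rpm = 0.10471976 rad/s, so 45.331437 rad/s = 45.331437 / 0.10471976 = 432.88333 rpm ≈ 432.9 rpm (4 s.f.). Final answer: 432.9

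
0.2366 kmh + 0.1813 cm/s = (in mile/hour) 0.1511. Check: 1 kmh = 0.27777778 m/s, so 0.2366 kmh = 0.2366 * 0.27777778 = 0.065722222 m/s. 1 cm/s = 0.01 m/s, so 0.1813 cm/s = 0.1813 * 0.01 = 0.001813 m/s. Sum: 0.065722222 + 0.001813 = 0.067535222 m/s. 1 mile/hour = 0.44704 m/s, so 0.067535222 m/s = 0.067535222 / 0.44704 = 0.15107199 mile/hour ≈ 0.1511 mile/hour (4 s.f.).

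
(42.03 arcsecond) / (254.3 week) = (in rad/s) 1 arcsecond = 4.8481368e-06 rad, so 42.03 arcsecond = 42.03 * 4.8481368e-06 = 0.00020376719 rad. 1 week = 604800 s, so 254.3 week = 254.3 * 604800 = 1.5380064e+08 s. Combine: 0.00020376719 rad / 1.5380064e+08 s = 1.3248787e-12 rad/s. Result: 1.3248787e-12 rad/s ≈ 1.325e-12 rad/s (4 s.f.). Final answer: 1.325e-12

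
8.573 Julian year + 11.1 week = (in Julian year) 1 Julian year = 31557600 s, so 8.573 Julian year = 8.573 * 31557600 = 2.705433e+08 s. 1 week = 604800 s, so 11.1 week = 11.1 * 604800 = 6713280 s. Sum: 2.705433e+08 + 6713280 = 2.7725658e+08 s. 1 Julian year = 31557600 s, so 2.7725658e+08 s = 2.7725658e+08 / 31557600 = 8.785731 Julian year ≈ 8.786 Julian year (4 s.f.). Final answer: 8.786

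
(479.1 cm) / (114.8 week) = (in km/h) 1 cm = 0.01 m, so 479.1 cm = 479.1 * 0.01 = 4.791 m. 1 week = 604800 s, so 114.8 week = 114.8 * 604800 = 69431040 s. Combine: 4.791 m / 69431040 s = 6.9003719e-08 m/s. 1 km/h = 0.27777778 m/s, so 6.9003719e-08 m/s = 6.9003719e-08 / 0.27777778 = 2.4841339e-07 km/h ≈ 2.484e-07 km/h (4 s.f.). Final answer: 2.484e-07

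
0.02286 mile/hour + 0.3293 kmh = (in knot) 1 mile/hour = 0.44704 m/s, so 0.02286 mile/hour = 0.02286 * 0.44704 = 0.010219334 m/s. 1 kmh = 0.27777778 m/s, so 0.3293 kmh = 0.3293 * 0.27777778 = 0.091472222 m/s. Sum: 0.010219334 + 0.091472222 = 0.10169156 m/s. 1 knot = 0.51444444 m/s, so 0.10169156 m/s = 0.10169156 / 0.51444444 = 0.19767257 knot ≈ 0.1977 knot (4 s.f.). Final answer: 0.1977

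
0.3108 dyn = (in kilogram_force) 3.169e-07. Check: 1 dyn = 1e-05 N, so 0.3108 dyn = 0.3108 * 1e-05 = 3.108e-06 N. 1 kilogram_force = 9.80665 N, so 3.108e-06 N = 3.108e-06 / 9.80665 = 3.169278e-07 kilogram_force ≈ 3.169e-07 kilogram_force (4 s.f.).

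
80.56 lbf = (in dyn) 3.583e+07. Check: 1 lbf = 4.4482216 N, so 80.56 lbf = 80.56 * 4.4482216 = 358.34873 N. 1 dyn = 1e-05 N, so 358.34873 N = 358.34873 / 1e-05 = 35834873 dyn ≈ 3.583e+07 dyn (4 s.f.).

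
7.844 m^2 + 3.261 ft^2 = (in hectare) 7.844 m^2 is already in m^2. 1 ft^2 = 0.09290304 m^2, so 3.261 ft^2 = 3.261 * 0.09290304 = 0.30295681 m^2. Sum: 7.844 + 0.30295681 = 8.1469568 m^2. 1 hectare = 10000 m^2, so 8.1469568 m^2 = 8.1469568 / 10000 = 0.00081469568 hectare ≈ 0.0008147 hectare (4 s.f.). Final answer: 0.0008147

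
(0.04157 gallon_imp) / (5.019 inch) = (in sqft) 1 gallon_imp = 0.00454609 m^3, so 0.04157 gallon_imp = 0.04157 * 0.00454609 = 0.00018898096 m^3. 1 inch = 0.0254 m, so 5.019 inch = 5.019 * 0.0254 = 0.1274826 m. Combine: 0.00018898096 m^3 / 0.1274826 m = 0.0014824059 m^2. 1 sqft = 0.09290304 m^2, so 0.0014824059 m^2 = 0.0014824059 / 0.09290304 = 0.015956485 sqft ≈ 0.01596 sqft (4 s.f.). Final answer: 0.01596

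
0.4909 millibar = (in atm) 0.0004845. Check: 1 millibar = 100 Pa, so 0.4909 millibar = 0.4909 * 100 = 49.09 Pa. 1 atm = 101325 Pa, so 49.09 Pa = 49.09 / 101325 = 0.00048448063 atm ≈ 0.0004845 atm (4 s.f.).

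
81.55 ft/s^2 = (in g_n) 1 ft/s^2 = 0.3048 m/s^2, so 81.55 ft/s^2 = 81.55 * 0.3048 = 24.85644 m/s^2. 1 g_n = 9.80665 m/s^2, so 24.85644 m/s^2 = 24.85644 / 9.80665 = 2.5346515 g_n ≈ 2.535 g_n (4 s.f.). Final answer: 2.535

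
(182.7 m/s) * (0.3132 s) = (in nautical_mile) 182.7 m/s is already in m/s. 0.3132 s is already in s. Combine: 182.7 m/s * 0.3132 s = 57.22164 m. 1 nautical_mile = 1852 m, so 57.22164 m = 57.22164 / 1852 = 0.030897214 nautical_mile ≈ 0.0309 nautical_mile (4 s.f.). Final answer: 0.0309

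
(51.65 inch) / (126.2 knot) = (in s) 1 inch = 0.0254 m, so 51.65 inch = 51.65 * 0.0254 = 1.31191 m. 1 knot = 0.51444444 m/s, so 126.2 knot = 126.2 * 0.51444444 = 64.922889 m/s. Combine: 1.31191 m / 64.922889 m/s = 0.020207203 s. Result: 0.020207203 s ≈ 0.02021 s (4 s.f.). Final answer: 0.02021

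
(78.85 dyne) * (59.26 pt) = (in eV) 1 dyne = 1e-05 N, so 78.85 dyne = 78.85 * 1e-05 = 0.0007885 N. 1 pt = 0.00035277778 m, so 59.26 pt = 59.26 * 0.00035277778 = 0.020905611 m. Combine: 0.0007885 N * 0.020905611 m = 1.6484074e-05 J. 1 eV = 1.6021766e-19 J, so 1.6484074e-05 J = 1.6484074e-05 / 1.6021766e-19 = 1.028855e+14 eV ≈ 1.029e+14 eV (4 s.f.). Final answer: 1.029e+14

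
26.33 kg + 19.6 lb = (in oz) 1242. Check: 26.33 kg is already in kg. 1 lb = 0.45359237 kg, so 19.6 lb = 19.6 * 0.45359237 = 8.8904105 kg. Sum: 26.33 + 8.8904105 = 35.22041 kg. 1 oz = 0.028349523 kg, so 35.22041 kg = 35.22041 / 0.028349523 = 1242.3634 oz ≈ 1242 oz (4 s.f.).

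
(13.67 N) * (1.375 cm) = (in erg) 1.88e+06. Check: 13.67 N is already in N. 1 cm = 0.01 m, so 1.375 cm = 1.375 * 0.01 = 0.01375 m. Combine: 13.67 N * 0.01375 m = 0.1879625 J. 1 erg = 1e-07 J, so 0.1879625 J = 0.1879625 / 1e-07 = 1879625 erg ≈ 1.88e+06 erg (4 s.f.).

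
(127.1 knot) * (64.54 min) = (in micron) 1 knot = 0.51444444 m/s, so 127.1 knot = 127.1 * 0.51444444 = 65.385889 m/s. 1 min = 60 s, so 64.54 min = 64.54 * 60 = 3872.4 s. Combine: 65.385889 m/s * 3872.4 s = 253200.32 m. 1 micron = 1e-06 m, so 253200.32 m = 253200.32 / 1e-06 = 2.5320032e+11 micron ≈ 2.532e+11 micron (4 s.f.). Final answer: 2.532e+11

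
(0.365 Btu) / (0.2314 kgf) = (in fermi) 1.697e+17. Check: 1 Btu = 1055.0559 J, so 0.365 Btu = 0.365 * 1055.0559 = 385.09539 J. 1 kgf = 9.80665 N, so 0.2314 kgf = 0.2314 * 9.80665 = 2.2692588 N. Combine: 385.09539 J / 2.2692588 N = 169.70095 m. 1 fermi = 1e-15 m, so 169.70095 m = 169.70095 / 1e-15 = 1.6970095e+17 fermi ≈ 1.697e+17 fermi (4 s.f.).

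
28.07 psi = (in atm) 1 psi = 6894.7573 Pa, so 28.07 psi = 28.07 * 6894.7573 = 193535.84 Pa. 1 atm = 101325 Pa, so 193535.84 Pa = 193535.84 / 101325 = 1.9100502 atm ≈ 1.91 atm (4 s.f.). Final answer: 1.91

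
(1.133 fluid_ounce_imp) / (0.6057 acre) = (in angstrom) 1 fluid_ounce_imp = 2.8413063e-05 m^3, so 1.133 fluid_ounce_imp = 1.133 * 2.8413063e-05 = 3.2192e-05 m^3. 1 acre = 4046.8564 m^2, so 0.6057 acre = 0.6057 * 4046.8564 = 2451.1809 m^2. Combine: 3.2192e-05 m^3 / 2451.1809 m^2 = 1.3133261e-08 m. 1 angstrom = 1e-10 m, so 1.3133261e-08 m = 1.3133261e-08 / 1e-10 = 131.33261 angstrom ≈ 131.3 angstrom (4 s.f.). Final answer: 131.3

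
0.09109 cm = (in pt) 2.582. Check: 1 cm = 0.01 m, so 0.09109 cm = 0.09109 * 0.01 = 0.0009109 m. 1 pt = 0.00035277778 m, so 0.0009109 m = 0.0009109 / 0.00035277778 = 2.5820787 pt ≈ 2.582 pt (4 s.f.).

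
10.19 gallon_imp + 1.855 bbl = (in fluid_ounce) 1 gallon_imp = 0.00454609 m^3, so 10.19 gallon_imp = 10.19 * 0.00454609 = 0.046324657 m^3. 1 bbl = 0.15898729 m^3, so 1.855 bbl = 1.855 * 0.15898729 = 0.29492143 m^3. Sum: 0.046324657 + 0.29492143 = 0.34124609 m^3. 1 fluid_ounce = 2.957353e-05 m^3, so 0.34124609 m^3 = 0.34124609 / 2.957353e-05 = 11538.903 fluid_ounce ≈ 1.154e+04 fluid_ounce (4 s.f.). Final answer: 1.154e+04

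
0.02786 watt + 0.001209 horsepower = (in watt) 0.9294. Check: 0.02786 watt = 0.02786 W. 1 horsepower = 745.69987 W, so 0.001209 horsepower = 0.001209 * 745.69987 = 0.90155114 W. Sum: 0.02786 + 0.90155114 = 0.92941114 W. 0.92941114 W = 0.92941114 watt ≈ 0.9294 watt (4 s.f.).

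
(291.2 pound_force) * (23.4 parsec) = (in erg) 9.353e+27. Check: 1 pound_force = 4.4482216 N, so 291.2 pound_force = 291.2 * 4.4482216 = 1295.3221 N. 1 parsec = 3.0856776e+16 m, so 23.4 parsec = 23.4 * 3.0856776e+16 = 7.2204855e+17 m. Combine: 1295.3221 N * 7.2204855e+17 m = 9.3528547e+20 J. 1 erg = 1e-07 J, so 9.3528547e+20 J = 9.3528547e+20 / 1e-07 = 9.3528547e+27 erg ≈ 9.353e+27 erg (4 s.f.).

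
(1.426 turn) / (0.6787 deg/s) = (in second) 756.4. Check: 1 turn = 6.2831853 rad, so 1.426 turn = 1.426 * 6.2831853 = 8.9598222 rad. 1 deg/s = 0.017453293 rad/s, so 0.6787 deg/s = 0.6787 * 0.017453293 = 0.01184555 rad/s. Combine: 8.9598222 rad / 0.01184555 rad/s = 756.38721 s. 756.38721 s = 756.38721 second ≈ 756.4 second (4 s.f.).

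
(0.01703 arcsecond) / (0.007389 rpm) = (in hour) 1 arcsecond = 4.8481368e-06 rad, so 0.01703 arcsecond = 0.01703 * 4.8481368e-06 = 8.256377e-08 rad. 1 rpm = 0.10471976 rad/s, so 0.007389 rpm = 0.007389 * 0.10471976 = 0.00077377427 rad/s. Combine: 8.256377e-08 rad / 0.00077377427 rad/s = 0.00010670266 s. 1 hour = 3600 s, so 0.00010670266 s = 0.00010670266 / 3600 = 2.9639627e-08 hour ≈ 2.964e-08 hour (4 s.f.). Final answer: 2.964e-08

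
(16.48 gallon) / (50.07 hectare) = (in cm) 1.246e-05. Check: 1 gallon = 0.0037854118 m^3, so 16.48 gallon = 16.48 * 0.0037854118 = 0.062383586 m^3. 1 hectare = 10000 m^2, so 50.07 hectare = 50.07 * 10000 = 500700 m^2. Combine: 0.062383586 m^3 / 500700 m^2 = 1.2459274e-07 m. 1 cm = 0.01 m, so 1.2459274e-07 m = 1.2459274e-07 / 0.01 = 1.2459274e-05 cm ≈ 1.246e-05 cm (4 s.f.).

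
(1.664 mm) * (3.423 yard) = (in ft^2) 0.05606. Check: 1 mm = 0.001 m, so 1.664 mm = 1.664 * 0.001 = 0.001664 m. 1 yard = 0.9144 m, so 3.423 yard = 3.423 * 0.9144 = 3.1299912 m. Combine: 0.001664 m * 3.1299912 m = 0.0052083054 m^2. 1 ft^2 = 0.09290304 m^2, so 0.0052083054 m^2 = 0.0052083054 / 0.09290304 = 0.056061732 ft^2 ≈ 0.05606 ft^2 (4 s.f.).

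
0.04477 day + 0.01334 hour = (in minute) 65.27. Check: 1 day = 86400 s, so 0.04477 day = 0.04477 * 86400 = 3868.128 s. 1 hour = 3600 s, so 0.01334 hour = 0.01334 * 3600 = 48.024 s. Sum: 3868.128 + 48.024 = 3916.152 s. 1 minute = 60 s, so 3916.152 s = 3916.152 / 60 = 65.2692 minute ≈ 65.27 minute (4 s.f.).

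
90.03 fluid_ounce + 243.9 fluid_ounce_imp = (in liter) 9.592. Check: 1 fluid_ounce = 2.957353e-05 m^3, so 90.03 fluid_ounce = 90.03 * 2.957353e-05 = 0.0026625049 m^3. 1 fluid_ounce_imp = 2.8413063e-05 m^3, so 243.9 fluid_ounce_imp = 243.9 * 2.8413063e-05 = 0.0069299459 m^3. Sum: 0.0026625049 + 0.0069299459 = 0.0095924508 m^3. 1 liter = 0.001 m^3, so 0.0095924508 m^3 = 0.0095924508 / 0.001 = 9.5924508 liter ≈ 9.592 liter (4 s.f.).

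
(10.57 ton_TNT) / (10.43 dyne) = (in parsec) 1 ton_TNT = 4.184e+09 J, so 10.57 ton_TNT = 10.57 * 4.184e+09 = 4.422488e+10 J. 1 dyne = 1e-05 N, so 10.43 dyne = 10.43 * 1e-05 = 0.0001043 N. Combine: 4.422488e+10 J / 0.0001043 N = 4.2401611e+14 m. 1 parsec = 3.0856776e+16 m, so 4.2401611e+14 m = 4.2401611e+14 / 3.0856776e+16 = 0.013741426 parsec ≈ 0.01374 parsec (4 s.f.). Final answer: 0.01374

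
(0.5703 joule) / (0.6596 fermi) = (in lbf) 1.944e+14. Check: 0.5703 joule = 0.5703 J. 1 fermi = 1e-15 m, so 0.6596 fermi = 0.6596 * 1e-15 = 6.596e-16 m. Combine: 0.5703 J / 6.596e-16 m = 8.6461492e+14 N. 1 lbf = 4.4482216 N, so 8.6461492e+14 N = 8.6461492e+14 / 4.4482216 = 1.9437317e+14 lbf ≈ 1.944e+14 lbf (4 s.f.).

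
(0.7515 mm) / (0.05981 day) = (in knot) 2.827e-07. Check: 1 mm = 0.001 m, so 0.7515 mm = 0.7515 * 0.001 = 0.0007515 m. 1 day = 86400 s, so 0.05981 day = 0.05981 * 86400 = 5167.584 s. Combine: 0.0007515 m / 5167.584 s = 1.4542579e-07 m/s. 1 knot = 0.51444444 m/s, so 1.4542579e-07 m/s = 1.4542579e-07 / 0.51444444 = 2.8268513e-07 knot ≈ 2.827e-07 knot (4 s.f.).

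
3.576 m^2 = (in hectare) 0.0003576. Check: 1 hectare = 10000 m^2, so 3.576 m^2 = 3.576 / 10000 = 0.0003576 hectare.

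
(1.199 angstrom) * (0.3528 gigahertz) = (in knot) 1 angstrom = 1e-10 m, so 1.199 angstrom = 1.199 * 1e-10 = 1.199e-10 m. 1 gigahertz = 1e+09 Hz, so 0.3528 gigahertz = 0.3528 * 1e+09 = 3.528e+08 Hz. Combine: 1.199e-10 m * 3.528e+08 Hz = 0.04230072 m/s. 1 knot = 0.51444444 m/s, so 0.04230072 m/s = 0.04230072 / 0.51444444 = 0.082226022 knot ≈ 0.08223 knot (4 s.f.). Final answer: 0.08223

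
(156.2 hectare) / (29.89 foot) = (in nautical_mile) 92.58. Check: 1 hectare = 10000 m^2, so 156.2 hectare = 156.2 * 10000 = 1562000 m^2. 1 foot = 0.3048 m, so 29.89 foot = 29.89 * 0.3048 = 9.110472 m. Combine: 1562000 m^2 / 9.110472 m = 171451.05 m. 1 nautical_mile = 1852 m, so 171451.05 m = 171451.05 / 1852 = 92.576161 nautical_mile ≈ 92.58 nautical_mile (4 s.f.).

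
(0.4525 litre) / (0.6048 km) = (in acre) 1 litre = 0.001 m^3, so 0.4525 litre = 0.4525 * 0.001 = 0.0004525 m^3. 1 km = 1000 m, so 0.6048 km = 0.6048 * 1000 = 604.8 m. Combine: 0.0004525 m^3 / 604.8 m = 7.4818122e-07 m^2. 1 acre = 4046.8564 m^2, so 7.4818122e-07 m^2 = 7.4818122e-07 / 4046.8564 = 1.8487961e-10 acre ≈ 1.849e-10 acre (4 s.f.). Final answer: 1.849e-10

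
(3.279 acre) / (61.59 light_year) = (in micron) 1 acre = 4046.8564 m^2, so 3.279 acre = 3.279 * 4046.8564 = 13269.642 m^2. 1 light_year = 9.4607305e+15 m, so 61.59 light_year = 61.59 * 9.4607305e+15 = 5.8268639e+17 m. Combine: 13269.642 m^2 / 5.8268639e+17 m = 2.2773215e-14 m. 1 micron = 1e-06 m, so 2.2773215e-14 m = 2.2773215e-14 / 1e-06 = 2.2773215e-08 micron ≈ 2.277e-08 micron (4 s.f.). Final answer: 2.277e-08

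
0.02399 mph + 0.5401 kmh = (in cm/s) 1 mph = 0.44704 m/s, so 0.02399 mph = 0.02399 * 0.44704 = 0.01072449 m/s. 1 kmh = 0.27777778 m/s, so 0.5401 kmh = 0.5401 * 0.27777778 = 0.15002778 m/s. Sum: 0.01072449 + 0.15002778 = 0.16075227 m/s. 1 cm/s = 0.01 m/s, so 0.16075227 m/s = 0.16075227 / 0.01 = 16.075227 cm/s ≈ 16.08 cm/s (4 s.f.). Final answer: 16.08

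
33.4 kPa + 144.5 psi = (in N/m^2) 1.03e+06. Check: 1 kPa = 1000 Pa, so 33.4 kPa = 33.4 * 1000 = 33400 Pa. 1 psi = 6894.7573 Pa, so 144.5 psi = 144.5 * 6894.7573 = 996292.43 Pa. Sum: 33400 + 996292.43 = 1029692.4 Pa. 1029692.4 Pa = 1029692.4 N/m^2 ≈ 1.03e+06 N/m^2 (4 s.f.).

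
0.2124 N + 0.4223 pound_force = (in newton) 0.2124 N is already in N. 1 pound_force = 4.4482216 N, so 0.4223 pound_force = 0.4223 * 4.4482216 = 1.878484 N. Sum: 0.2124 + 1.878484 = 2.090884 N. 2.090884 N = 2.090884 newton ≈ 2.091 newton (4 s.f.). Final answer: 2.091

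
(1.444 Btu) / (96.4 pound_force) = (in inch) 139.9. Check: 1 Btu = 1055.0559 J, so 1.444 Btu = 1.444 * 1055.0559 = 1523.5007 J. 1 pound_force = 4.4482216 N, so 96.4 pound_force = 96.4 * 4.4482216 = 428.80856 N. Combine: 1523.5007 J / 428.80856 N = 3.552869 m. 1 inch = 0.0254 m, so 3.552869 m = 3.552869 / 0.0254 = 139.87673 inch ≈ 139.9 inch (4 s.f.).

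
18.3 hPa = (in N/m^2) 1830. Check: 1 hPa = 100 Pa, so 18.3 hPa = 18.3 * 100 = 1830 Pa. 1830 Pa = 1830 N/m^2.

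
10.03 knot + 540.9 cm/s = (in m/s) 1 knot = 0.51444444 m/s, so 10.03 knot = 10.03 * 0.51444444 = 5.1598778 m/s. 1 cm/s = 0.01 m/s, so 540.9 cm/s = 540.9 * 0.01 = 5.409 m/s. Sum: 5.1598778 + 5.409 = 10.568878 m/s. Result: 10.568878 m/s ≈ 10.57 m/s (4 s.f.). Final answer: 10.57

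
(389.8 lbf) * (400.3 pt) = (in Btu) 0.2321. Check: 1 lbf = 4.4482216 N, so 389.8 lbf = 389.8 * 4.4482216 = 1733.9168 N. 1 pt = 0.00035277778 m, so 400.3 pt = 400.3 * 0.00035277778 = 0.14121694 m. Combine: 1733.9168 N * 0.14121694 m = 244.85843 J. 1 Btu = 1055.0559 J, so 244.85843 J = 244.85843 / 1055.0559 = 0.23208101 Btu ≈ 0.2321 Btu (4 s.f.).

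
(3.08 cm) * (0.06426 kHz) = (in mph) 4.427. Check: 1 cm = 0.01 m, so 3.08 cm = 3.08 * 0.01 = 0.0308 m. 1 kHz = 1000 Hz, so 0.06426 kHz = 0.06426 * 1000 = 64.26 Hz. Combine: 0.0308 m * 64.26 Hz = 1.979208 m/s. 1 mph = 0.44704 m/s, so 1.979208 m/s = 1.979208 / 0.44704 = 4.4273622 mph ≈ 4.427 mph (4 s.f.).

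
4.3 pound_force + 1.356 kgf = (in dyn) 1 pound_force = 4.4482216 N, so 4.3 pound_force = 4.3 * 4.4482216 = 19.127353 N. 1 kgf = 9.80665 N, so 1.356 kgf = 1.356 * 9.80665 = 13.297817 N. Sum: 19.127353 + 13.297817 = 32.42517 N. 1 dyn = 1e-05 N, so 32.42517 N = 32.42517 / 1e-05 = 3242517 dyn ≈ 3.243e+06 dyn (4 s.f.). Final answer: 3.243e+06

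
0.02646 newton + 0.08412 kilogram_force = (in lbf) 0.1914. Check: 0.02646 newton = 0.02646 N. 1 kilogram_force = 9.80665 N, so 0.08412 kilogram_force = 0.08412 * 9.80665 = 0.8249354 N. Sum: 0.02646 + 0.8249354 = 0.8513954 N. 1 lbf = 4.4482216 N, so 0.8513954 N = 0.8513954 / 4.4482216 = 0.1914013 lbf ≈ 0.1914 lbf (4 s.f.).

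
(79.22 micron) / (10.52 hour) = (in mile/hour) 1 micron = 1e-06 m, so 79.22 micron = 79.22 * 1e-06 = 7.922e-05 m. 1 hour = 3600 s, so 10.52 hour = 10.52 * 3600 = 37872 s. Combine: 7.922e-05 m / 37872 s = 2.0917828e-09 m/s. 1 mile/hour = 0.44704 m/s, so 2.0917828e-09 m/s = 2.0917828e-09 / 0.44704 = 4.679185e-09 mile/hour ≈ 4.679e-09 mile/hour (4 s.f.). Final answer: 4.679e-09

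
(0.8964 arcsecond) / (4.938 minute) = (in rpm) 1.401e-07. Check: 1 arcsecond = 4.8481368e-06 rad, so 0.8964 arcsecond = 0.8964 * 4.8481368e-06 = 4.3458698e-06 rad. 1 minute = 60 s, so 4.938 minute = 4.938 * 60 = 296.28 s. Combine: 4.3458698e-06 rad / 296.28 s = 1.4668117e-08 rad/s. 1 rpm = 0.10471976 rad/s, so 1.4668117e-08 rad/s = 1.4668117e-08 / 0.10471976 = 1.400702e-07 rpm ≈ 1.401e-07 rpm (4 s.f.).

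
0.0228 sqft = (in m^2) 1 sqft = 0.09290304 m^2, so 0.0228 sqft = 0.0228 * 0.09290304 = 0.0021181893 m^2. Result: 0.0021181893 m^2 ≈ 0.002118 m^2 (4 s.f.). Final answer: 0.002118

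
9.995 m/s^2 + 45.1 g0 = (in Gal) 9.995 m/s^2 is already in m/s^2. 1 g0 = 9.80665 m/s^2, so 45.1 g0 = 45.1 * 9.80665 = 442.27991 m/s^2. Sum: 9.995 + 442.27991 = 452.27491 m/s^2. 1 Gal = 0.01 m/s^2, so 452.27491 m/s^2 = 452.27491 / 0.01 = 45227.491 Gal ≈ 4.523e+04 Gal (4 s.f.). Final answer: 4.523e+04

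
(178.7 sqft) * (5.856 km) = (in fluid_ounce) 1 sqft = 0.09290304 m^2, so 178.7 sqft = 178.7 * 0.09290304 = 16.601773 m^2. 1 km = 1000 m, so 5.856 km = 5.856 * 1000 = 5856 m. Combine: 16.601773 m^2 * 5856 m = 97219.984 m^3. 1 fluid_ounce = 2.957353e-05 m^3, so 97219.984 m^3 = 97219.984 / 2.957353e-05 = 3.2873988e+09 fluid_ounce ≈ 3.287e+09 fluid_ounce (4 s.f.). Final answer: 3.287e+09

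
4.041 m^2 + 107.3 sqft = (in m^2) 14.01. Check: 4.041 m^2 is already in m^2. 1 sqft = 0.09290304 m^2, so 107.3 sqft = 107.3 * 0.09290304 = 9.9684962 m^2. Sum: 4.041 + 9.9684962 = 14.009496 m^2. Result: 14.009496 m^2 ≈ 14.01 m^2 (4 s.f.).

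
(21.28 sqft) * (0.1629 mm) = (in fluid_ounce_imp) 11.33. Check: 1 sqft = 0.09290304 m^2, so 21.28 sqft = 21.28 * 0.09290304 = 1.9769767 m^2. 1 mm = 0.001 m, so 0.1629 mm = 0.1629 * 0.001 = 0.0001629 m. Combine: 1.9769767 m^2 * 0.0001629 m = 0.0003220495 m^3. 1 fluid_ounce_imp = 2.8413063e-05 m^3, so 0.0003220495 m^3 = 0.0003220495 / 2.8413063e-05 = 11.334558 fluid_ounce_imp ≈ 11.33 fluid_ounce_imp (4 s.f.).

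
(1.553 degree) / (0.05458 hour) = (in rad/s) 1 degree = 0.017453293 rad, so 1.553 degree = 1.553 * 0.017453293 = 0.027104963 rad. 1 hour = 3600 s, so 0.05458 hour = 0.05458 * 3600 = 196.488 s. Combine: 0.027104963 rad / 196.488 s = 0.00013794717 rad/s. Result: 0.00013794717 rad/s ≈ 0.0001379 rad/s (4 s.f.). Final answer: 0.0001379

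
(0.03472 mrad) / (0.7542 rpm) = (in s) 0.0004396. Check: 1 mrad = 0.001 rad, so 0.03472 mrad = 0.03472 * 0.001 = 3.472e-05 rad. 1 rpm = 0.10471976 rad/s, so 0.7542 rpm = 0.7542 * 0.10471976 = 0.078979639 rad/s. Combine: 3.472e-05 rad / 0.078979639 rad/s = 0.00043960697 s. Result: 0.00043960697 s ≈ 0.0004396 s (4 s.f.).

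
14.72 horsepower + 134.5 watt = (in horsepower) 14.9. Check: 1 horsepower = 745.69987 W, so 14.72 horsepower = 14.72 * 745.69987 = 10976.702 W. 134.5 watt = 134.5 W. Sum: 10976.702 + 134.5 = 11111.202 W. 1 horsepower = 745.69987 W, so 11111.202 W = 11111.202 / 745.69987 = 14.900367 horsepower ≈ 14.9 horsepower (4 s.f.).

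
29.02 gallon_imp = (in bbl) 1 gallon_imp = 0.00454609 m^3, so 29.02 gallon_imp = 29.02 * 0.00454609 = 0.13192753 m^3. 1 bbl = 0.15898729 m^3, so 0.13192753 m^3 = 0.13192753 / 0.15898729 = 0.82979921 bbl ≈ 0.8298 bbl (4 s.f.). Final answer: 0.8298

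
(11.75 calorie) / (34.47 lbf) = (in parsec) 1.039e-17. Check: 1 calorie = 4.184 J, so 11.75 calorie = 11.75 * 4.184 = 49.162 J. 1 lbf = 4.4482216 N, so 34.47 lbf = 34.47 * 4.4482216 = 153.3302 N. Combine: 49.162 J / 153.3302 N = 0.32062829 m. 1 parsec = 3.0856776e+16 m, so 0.32062829 m = 0.32062829 / 3.0856776e+16 = 1.0390855e-17 parsec ≈ 1.039e-17 parsec (4 s.f.).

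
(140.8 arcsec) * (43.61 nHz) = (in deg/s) 1 arcsec = 4.8481368e-06 rad, so 140.8 arcsec = 140.8 * 4.8481368e-06 = 0.00068261766 rad. 1 nHz = 1e-09 Hz, so 43.61 nHz = 43.61 * 1e-09 = 4.361e-08 Hz. Combine: 0.00068261766 rad * 4.361e-08 Hz = 2.9768956e-11 rad/s. 1 deg/s = 0.017453293 rad/s, so 2.9768956e-11 rad/s = 2.9768956e-11 / 0.017453293 = 1.7056356e-09 deg/s ≈ 1.706e-09 deg/s (4 s.f.). Final answer: 1.706e-09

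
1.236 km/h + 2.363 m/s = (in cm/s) 270.6. Check: 1 km/h = 0.27777778 m/s, so 1.236 km/h = 1.236 * 0.27777778 = 0.34333333 m/s. 2.363 m/s is already in m/s. Sum: 0.34333333 + 2.363 = 2.7063333 m/s. 1 cm/s = 0.01 m/s, so 2.7063333 m/s = 2.7063333 / 0.01 = 270.63333 cm/s ≈ 270.6 cm/s (4 s.f.).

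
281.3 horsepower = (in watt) 1 horsepower = 745.69987 W, so 281.3 horsepower = 281.3 * 745.69987 = 209765.37 W. 209765.37 W = 209765.37 watt ≈ 2.098e+05 watt (4 s.f.). Final answer: 2.098e+05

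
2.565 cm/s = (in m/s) 0.02565. Check: 1 cm/s = 0.01 m/s, so 2.565 cm/s = 2.565 * 0.01 = 0.02565 m/s. Result: 0.02565 m/s.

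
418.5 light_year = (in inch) 1.559e+20. Check: 1 light_year = 9.4607305e+15 m, so 418.5 light_year = 418.5 * 9.4607305e+15 = 3.9593157e+18 m. 1 inch = 0.0254 m, so 3.9593157e+18 m = 3.9593157e+18 / 0.0254 = 1.5587857e+20 inch ≈ 1.559e+20 inch (4 s.f.).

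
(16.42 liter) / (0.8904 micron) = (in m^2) 1.844e+04. Check: 1 liter = 0.001 m^3, so 16.42 liter = 16.42 * 0.001 = 0.01642 m^3. 1 micron = 1e-06 m, so 0.8904 micron = 0.8904 * 1e-06 = 8.904e-07 m. Combine: 0.01642 m^3 / 8.904e-07 m = 18441.15 m^2. Result: 18441.15 m^2 ≈ 1.844e+04 m^2 (4 s.f.).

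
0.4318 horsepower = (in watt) 322. Check: 1 horsepower = 745.69987 W, so 0.4318 horsepower = 0.4318 * 745.69987 = 321.9932 W. 321.9932 W = 321.9932 watt ≈ 322 watt (4 s.f.).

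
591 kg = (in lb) 1303. Check: 1 lb = 0.45359237 kg, so 591 kg = 591 / 0.45359237 = 1302.932 lb ≈ 1303 lb (4 s.f.).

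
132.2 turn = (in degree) 1 turn = 6.2831853 rad, so 132.2 turn = 132.2 * 6.2831853 = 830.6371 rad. 1 degree = 0.017453293 rad, so 830.6371 rad = 830.6371 / 0.017453293 = 47592 degree ≈ 4.759e+04 degree (4 s.f.). Final answer: 4.759e+04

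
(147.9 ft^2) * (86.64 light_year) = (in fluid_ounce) 1 ft^2 = 0.09290304 m^2, so 147.9 ft^2 = 147.9 * 0.09290304 = 13.74036 m^2. 1 light_year = 9.4607305e+15 m, so 86.64 light_year = 86.64 * 9.4607305e+15 = 8.1967769e+17 m. Combine: 13.74036 m^2 * 8.1967769e+17 m = 1.1262666e+19 m^3. 1 fluid_ounce = 2.957353e-05 m^3, so 1.1262666e+19 m^3 = 1.1262666e+19 / 2.957353e-05 = 3.8083605e+23 fluid_ounce ≈ 3.808e+23 fluid_ounce (4 s.f.). Final answer: 3.808e+23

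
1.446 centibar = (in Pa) 1 centibar = 1000 Pa, so 1.446 centibar = 1.446 * 1000 = 1446 Pa. Result: 1446 Pa. Final answer: 1446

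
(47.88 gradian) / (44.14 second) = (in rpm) 1 gradian = 0.015707963 rad, so 47.88 gradian = 47.88 * 0.015707963 = 0.75209728 rad. 44.14 second = 44.14 s. Combine: 0.75209728 rad / 44.14 s = 0.017038905 rad/s. 1 rpm = 0.10471976 rad/s, so 0.017038905 rad/s = 0.017038905 / 0.10471976 = 0.16270956 rpm ≈ 0.1627 rpm (4 s.f.). Final answer: 0.1627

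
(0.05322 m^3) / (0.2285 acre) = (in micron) 57.55. Check: 0.05322 m^3 is already in m^3. 1 acre = 4046.8564 m^2, so 0.2285 acre = 0.2285 * 4046.8564 = 924.70669 m^2. Combine: 0.05322 m^3 / 924.70669 m^2 = 5.7553385e-05 m. 1 micron = 1e-06 m, so 5.7553385e-05 m = 5.7553385e-05 / 1e-06 = 57.553385 micron ≈ 57.55 micron (4 s.f.).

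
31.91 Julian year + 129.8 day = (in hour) 1 Julian year = 31557600 s, so 31.91 Julian year = 31.91 * 31557600 = 1.007003e+09 s. 1 day = 86400 s, so 129.8 day = 129.8 * 86400 = 11214720 s. Sum: 1.007003e+09 + 11214720 = 1.0182177e+09 s. 1 hour = 3600 s, so 1.0182177e+09 s = 1.0182177e+09 / 3600 = 282838.26 hour ≈ 2.828e+05 hour (4 s.f.). Final answer: 2.828e+05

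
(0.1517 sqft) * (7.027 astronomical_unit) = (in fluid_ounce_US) 5.01e+14. Check: 1 sqft = 0.09290304 m^2, so 0.1517 sqft = 0.1517 * 0.09290304 = 0.014093391 m^2. 1 astronomical_unit = 1.4959787e+11 m, so 7.027 astronomical_unit = 7.027 * 1.4959787e+11 = 1.0512242e+12 m. Combine: 0.014093391 m^2 * 1.0512242e+12 m = 1.4815314e+10 m^3. 1 fluid_ounce_US = 2.957353e-05 m^3, so 1.4815314e+10 m^3 = 1.4815314e+10 / 2.957353e-05 = 5.0096538e+14 fluid_ounce_US ≈ 5.01e+14 fluid_ounce_US (4 s.f.).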